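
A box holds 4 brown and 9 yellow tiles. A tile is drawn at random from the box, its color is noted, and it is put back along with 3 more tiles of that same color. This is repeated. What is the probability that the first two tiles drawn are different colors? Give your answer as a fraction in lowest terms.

9/26

Either yellow then brown, or brown then yellow; after the first draw the total is 16.
P = (9/13)·(4/16) + (4/13)·(9/16) = 9/26 ≈ 0.3462.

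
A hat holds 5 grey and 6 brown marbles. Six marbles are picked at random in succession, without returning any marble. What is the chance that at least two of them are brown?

76/77

Sum the hypergeometric tail for j = 2,…,6 brown marbles.
Favorable = C(6,2)·C(5,4) + C(6,3)·C(5,3) + C(6,4)·C(5,2) + C(6,5)·C(5,1) + C(6,6)·C(5,0) = 456; total = C(11,6) = 462.
P = 456/462 = 76/77 ≈ 0.9870.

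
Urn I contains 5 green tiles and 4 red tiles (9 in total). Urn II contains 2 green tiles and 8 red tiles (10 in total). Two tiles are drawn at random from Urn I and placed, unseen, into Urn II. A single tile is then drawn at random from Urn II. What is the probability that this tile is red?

20/27

Condition on how many of the transferred tiles are red (from Urn I: 4 red of 9; then Urn II has 12 total).
  0 red: C(4,0)C(5,2)/C(9,2) = 5/18; then P = 8/12
  1 red: C(4,1)C(5,1)/C(9,2) = 5/9; then P = 9/12
  2 red: C(4,2)C(5,0)/C(9,2) = 1/6; then P = 10/12
P(red from Urn II) = 20/27 ≈ 0.7407.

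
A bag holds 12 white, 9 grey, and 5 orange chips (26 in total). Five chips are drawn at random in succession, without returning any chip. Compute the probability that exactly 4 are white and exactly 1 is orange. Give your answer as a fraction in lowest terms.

45/1196

Unordered draws without replacement: count favorable combinations over C(26,5).
Favorable = C(12,4) · C(9,0) · C(5,1) = 2475; total = C(26,5) = 65780.
P = 2475/65780 = 45/1196 ≈ 0.0376.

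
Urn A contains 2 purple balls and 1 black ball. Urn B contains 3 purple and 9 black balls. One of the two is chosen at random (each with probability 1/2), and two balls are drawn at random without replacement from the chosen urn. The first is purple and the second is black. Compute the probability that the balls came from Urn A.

44/71

P(E | Urn A) = 1/3; P(E | Urn B) = 9/44.
P(E) = 1/2·1/3 + 1/2·9/44 = 71/264.
By Bayes' rule, P(Urn A | E) = 1/6 / 71/264 = 44/71 ≈ 0.6197.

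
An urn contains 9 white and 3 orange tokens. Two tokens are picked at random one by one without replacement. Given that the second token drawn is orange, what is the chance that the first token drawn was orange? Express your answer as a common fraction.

2/11

P(first=orange and the second token drawn is orange) = (3/12)·(2/11) = 1/22.
P(the second token drawn is orange) = Σ over first color = 9/44 + 1/22 = 1/4.
By Bayes, P(first=orange | the second token drawn is orange) = 1/22 / 1/4 = 2/11 ≈ 0.1818.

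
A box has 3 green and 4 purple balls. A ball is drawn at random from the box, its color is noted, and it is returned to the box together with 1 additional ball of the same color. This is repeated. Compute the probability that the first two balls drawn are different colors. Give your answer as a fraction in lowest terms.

3/7

Either purple then green, or green then purple; after the first draw the total is 8.
P = (4/7)·(3/8) + (3/7)·(4/8) = 3/7 ≈ 0.4286.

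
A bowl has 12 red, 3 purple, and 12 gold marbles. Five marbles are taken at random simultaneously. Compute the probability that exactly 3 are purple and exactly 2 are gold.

Unordered draws without replacement: count favorable combinations over C(27,5).
Favorable = C(12,0) · C(3,3) · C(12,2) = 66; total = C(27,5) = 80730.
P = 66/80730 = 11/13455 ≈ 0.0008.

11/13455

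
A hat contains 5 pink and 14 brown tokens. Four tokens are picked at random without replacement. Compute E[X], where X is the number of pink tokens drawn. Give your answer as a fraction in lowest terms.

By linearity of expectation, E[X] = Σ P(draw i is pink); by symmetry each draw (even without replacement) has P(pink) = 5/19.
E[X] = 4 · 5/19 = 20/19 ≈ 1.0526.

20/19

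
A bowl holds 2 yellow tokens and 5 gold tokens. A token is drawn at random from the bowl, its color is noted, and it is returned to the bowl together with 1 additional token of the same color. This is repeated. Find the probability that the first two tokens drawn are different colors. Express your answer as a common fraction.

Either gold then yellow, or yellow then gold; after the first draw the total is 8.
P = (5/7)·(2/8) + (2/7)·(5/8) = 5/14 ≈ 0.3571.

5/14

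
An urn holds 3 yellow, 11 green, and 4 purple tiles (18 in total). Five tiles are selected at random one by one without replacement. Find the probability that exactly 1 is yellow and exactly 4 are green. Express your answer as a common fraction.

Unordered draws without replacement: count favorable combinations over C(18,5).
Favorable = C(3,1) · C(11,4) · C(4,0) = 990; total = C(18,5) = 8568.
P = 990/8568 = 55/476 ≈ 0.1155.

55/476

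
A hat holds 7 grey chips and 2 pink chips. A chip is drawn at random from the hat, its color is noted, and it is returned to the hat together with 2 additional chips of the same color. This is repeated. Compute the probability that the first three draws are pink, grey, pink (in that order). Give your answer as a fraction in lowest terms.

Track the composition after each reinforcement of +2.
P = (2/9) · (7/11) · (4/13) = 56/1287 ≈ 0.0435.

56/1287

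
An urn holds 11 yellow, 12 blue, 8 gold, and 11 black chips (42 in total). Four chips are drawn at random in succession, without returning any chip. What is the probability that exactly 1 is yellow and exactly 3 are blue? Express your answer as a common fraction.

Unordered draws without replacement: count favorable combinations over C(42,4).
Favorable = C(11,1) · C(12,3) · C(8,0) · C(11,0) = 2420; total = C(42,4) = 111930.
P = 2420/111930 = 242/11193 ≈ 0.0216.

242/11193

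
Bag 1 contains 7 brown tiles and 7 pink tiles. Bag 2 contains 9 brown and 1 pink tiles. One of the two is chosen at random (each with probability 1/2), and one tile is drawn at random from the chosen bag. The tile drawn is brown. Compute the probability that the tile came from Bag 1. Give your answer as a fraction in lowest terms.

P(brown | Bag 1) = 1/2; P(brown | Bag 2) = 9/10.
P(brown) = 1/2·1/2 + 1/2·9/10 = 7/10.
By Bayes' rule, P(Bag 1 | brown) = 1/4 / 7/10 = 5/14 ≈ 0.3571.

5/14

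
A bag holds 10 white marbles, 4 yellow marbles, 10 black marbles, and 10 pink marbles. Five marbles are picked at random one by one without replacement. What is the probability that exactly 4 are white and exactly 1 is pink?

Unordered draws without replacement: count favorable combinations over C(34,5).
Favorable = C(10,4) · C(4,0) · C(10,0) · C(10,1) = 2100; total = C(34,5) = 278256.
P = 2100/278256 = 175/23188 ≈ 0.0075.

175/23188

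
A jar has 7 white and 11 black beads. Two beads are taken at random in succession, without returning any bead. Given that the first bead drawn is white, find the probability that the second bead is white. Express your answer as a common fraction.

After removing 1 white, the jar has 6 white out of 17 remaining.
P(second is white | given) = 6/17 ≈ 0.3529.

6/17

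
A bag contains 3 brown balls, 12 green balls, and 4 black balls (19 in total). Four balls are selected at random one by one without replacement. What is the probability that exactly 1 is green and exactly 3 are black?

Unordered draws without replacement: count favorable combinations over C(19,4).
Favorable = C(3,0) · C(12,1) · C(4,3) = 48; total = C(19,4) = 3876.
P = 48/3876 = 4/323 ≈ 0.0124.

4/323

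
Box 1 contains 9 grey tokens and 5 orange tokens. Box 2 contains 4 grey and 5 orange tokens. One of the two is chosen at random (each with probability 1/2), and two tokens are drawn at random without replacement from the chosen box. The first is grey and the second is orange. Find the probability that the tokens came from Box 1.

P(E | Box 1) = 45/182; P(E | Box 2) = 5/18.
P(E) = 1/2·45/182 + 1/2·5/18 = 215/819.
By Bayes' rule, P(Box 1 | E) = 45/364 / 215/819 = 81/172 ≈ 0.4709.

81/172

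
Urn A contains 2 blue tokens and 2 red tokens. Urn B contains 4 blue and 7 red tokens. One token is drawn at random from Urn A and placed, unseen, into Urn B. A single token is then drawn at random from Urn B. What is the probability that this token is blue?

Condition on how many of the transferred tokens are blue (from Urn A: 2 blue of 4; then Urn B has 12 total).
  0 blue: C(2,0)C(2,1)/C(4,1) = 1/2; then P = 4/12
  1 blue: C(2,1)C(2,0)/C(4,1) = 1/2; then P = 5/12
P(blue from Urn B) = 3/8 ≈ 0.3750.

3/8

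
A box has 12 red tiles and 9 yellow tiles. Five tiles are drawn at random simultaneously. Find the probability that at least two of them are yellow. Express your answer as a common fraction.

1678/2261

Sum the hypergeometric tail for j = 2,…,5 yellow tiles.
Favorable = C(9,2)·C(12,3) + C(9,3)·C(12,2) + C(9,4)·C(12,1) + C(9,5)·C(12,0) = 15102; total = C(21,5) = 20349.
P = 15102/20349 = 1678/2261 ≈ 0.7421.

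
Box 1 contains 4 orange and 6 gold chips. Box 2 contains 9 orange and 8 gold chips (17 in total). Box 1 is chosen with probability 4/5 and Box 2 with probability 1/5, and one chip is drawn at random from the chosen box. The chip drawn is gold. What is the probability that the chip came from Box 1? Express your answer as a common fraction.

51/61

P(gold | Box 1) = 3/5; P(gold | Box 2) = 8/17.
P(gold) = 4/5·3/5 + 1/5·8/17 = 244/425.
By Bayes' rule, P(Box 1 | gold) = 12/25 / 244/425 = 51/61 ≈ 0.8361.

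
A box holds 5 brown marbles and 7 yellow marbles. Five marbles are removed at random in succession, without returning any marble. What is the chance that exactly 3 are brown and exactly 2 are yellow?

Unordered draws without replacement: count favorable combinations over C(12,5).
Favorable = C(5,3) · C(7,2) = 210; total = C(12,5) = 792.
P = 210/792 = 35/132 ≈ 0.2652.

35/132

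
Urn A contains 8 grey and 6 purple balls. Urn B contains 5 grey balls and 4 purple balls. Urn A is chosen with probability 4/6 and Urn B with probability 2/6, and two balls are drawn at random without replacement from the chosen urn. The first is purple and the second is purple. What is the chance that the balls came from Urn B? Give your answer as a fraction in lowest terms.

91/271

P(E | Urn A) = 15/91; P(E | Urn B) = 1/6.
P(E) = 2/3·15/91 + 1/3·1/6 = 271/1638.
By Bayes' rule, P(Urn B | E) = 1/18 / 271/1638 = 91/271 ≈ 0.3358.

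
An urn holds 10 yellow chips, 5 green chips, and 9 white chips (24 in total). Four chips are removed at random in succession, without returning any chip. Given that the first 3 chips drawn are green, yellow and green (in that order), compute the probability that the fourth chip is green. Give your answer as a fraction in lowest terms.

1/7

After removing 1 yellow, 2 green, the urn has 3 green out of 21 remaining.
P(fourth is green | given) = 3/21 = 1/7 ≈ 0.1429.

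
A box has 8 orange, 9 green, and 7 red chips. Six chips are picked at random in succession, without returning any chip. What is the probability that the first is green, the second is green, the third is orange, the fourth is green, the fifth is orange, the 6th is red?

49/24035

Multiply the conditional probability of each draw in order, without replacement, so each draw removes one from its color and from the total.
P = (9/24) · (8/23) · (8/22) · (7/21) · (7/20) · (7/19) = 49/24035 ≈ 0.0020.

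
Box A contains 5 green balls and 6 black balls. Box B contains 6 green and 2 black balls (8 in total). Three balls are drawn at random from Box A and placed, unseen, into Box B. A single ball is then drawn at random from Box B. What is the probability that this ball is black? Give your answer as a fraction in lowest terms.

Condition on how many of the transferred balls are black (from Box A: 6 black of 11; then Box B has 11 total).
  0 black: C(6,0)C(5,3)/C(11,3) = 2/33; then P = 2/11
  1 black: C(6,1)C(5,2)/C(11,3) = 4/11; then P = 3/11
  2 black: C(6,2)C(5,1)/C(11,3) = 5/11; then P = 4/11
  3 black: C(6,3)C(5,0)/C(11,3) = 4/33; then P = 5/11
P(black from Box B) = 40/121 ≈ 0.3306.

40/121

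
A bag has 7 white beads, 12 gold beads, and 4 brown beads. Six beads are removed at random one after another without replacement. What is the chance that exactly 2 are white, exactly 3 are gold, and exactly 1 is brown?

80/437

Unordered draws without replacement: count favorable combinations over C(23,6).
Favorable = C(7,2) · C(12,3) · C(4,1) = 18480; total = C(23,6) = 100947.
P = 18480/100947 = 80/437 ≈ 0.1831.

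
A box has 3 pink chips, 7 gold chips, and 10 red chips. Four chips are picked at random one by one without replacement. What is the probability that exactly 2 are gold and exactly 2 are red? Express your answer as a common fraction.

63/323

Unordered draws without replacement: count favorable combinations over C(20,4).
Favorable = C(3,0) · C(7,2) · C(10,2) = 945; total = C(20,4) = 4845.
P = 945/4845 = 63/323 ≈ 0.1950.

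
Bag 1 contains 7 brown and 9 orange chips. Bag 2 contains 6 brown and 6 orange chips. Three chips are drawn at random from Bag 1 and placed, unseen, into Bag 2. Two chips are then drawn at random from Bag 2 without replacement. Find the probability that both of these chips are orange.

347/1400

Condition on how many of the transferred chips are orange (from Bag 1: 9 orange of 16; then Bag 2 has 15 total).
  0 orange: C(9,0)C(7,3)/C(16,3) = 1/16; then P = C(6,2)/C(15,2) = 1/7
  1 orange: C(9,1)C(7,2)/C(16,3) = 27/80; then P = C(7,2)/C(15,2) = 1/5
  2 orange: C(9,2)C(7,1)/C(16,3) = 9/20; then P = C(8,2)/C(15,2) = 4/15
  3 orange: C(9,3)C(7,0)/C(16,3) = 3/20; then P = C(9,2)/C(15,2) = 12/35
P(both orange) = 347/1400 ≈ 0.2479.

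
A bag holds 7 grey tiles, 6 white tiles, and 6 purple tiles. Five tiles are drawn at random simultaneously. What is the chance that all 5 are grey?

Unordered draws without replacement: count favorable combinations over C(19,5).
Favorable = C(7,5) · C(6,0) · C(6,0) = 21; total = C(19,5) = 11628.
P = 21/11628 = 7/3876 ≈ 0.0018.

7/3876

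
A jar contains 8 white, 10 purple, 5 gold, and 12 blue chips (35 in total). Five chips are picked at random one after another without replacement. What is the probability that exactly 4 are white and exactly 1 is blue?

15/5797

Unordered draws without replacement: count favorable combinations over C(35,5).
Favorable = C(8,4) · C(10,0) · C(5,0) · C(12,1) = 840; total = C(35,5) = 324632.
P = 840/324632 = 15/5797 ≈ 0.0026.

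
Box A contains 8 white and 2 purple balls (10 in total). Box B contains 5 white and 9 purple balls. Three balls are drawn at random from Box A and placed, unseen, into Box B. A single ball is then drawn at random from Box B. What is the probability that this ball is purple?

Condition on how many of the transferred balls are purple (from Box A: 2 purple of 10; then Box B has 17 total).
  0 purple: C(2,0)C(8,3)/C(10,3) = 7/15; then P = 9/17
  1 purple: C(2,1)C(8,2)/C(10,3) = 7/15; then P = 10/17
  2 purple: C(2,2)C(8,1)/C(10,3) = 1/15; then P = 11/17
P(purple from Box B) = 48/85 ≈ 0.5647.

48/85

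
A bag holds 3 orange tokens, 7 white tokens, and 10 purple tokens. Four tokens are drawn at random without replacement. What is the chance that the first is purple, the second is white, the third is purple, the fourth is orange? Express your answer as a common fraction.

21/1292

Multiply the conditional probability of each draw in order, without replacement, so each draw removes one from its color and from the total.
P = (10/20) · (7/19) · (9/18) · (3/17) = 21/1292 ≈ 0.0163.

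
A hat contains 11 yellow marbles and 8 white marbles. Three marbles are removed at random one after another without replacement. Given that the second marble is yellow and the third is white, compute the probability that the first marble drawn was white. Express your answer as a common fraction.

P(first=white and the second marble is yellow and the third is white) = (8/19)·(11/18)·(7/17) = 308/2907.
P(E) = Σ over first color = 440/2907 + 308/2907 = 44/171.
By Bayes, P(first=white | E) = 308/2907 / 44/171 = 7/17 ≈ 0.4118.

7/17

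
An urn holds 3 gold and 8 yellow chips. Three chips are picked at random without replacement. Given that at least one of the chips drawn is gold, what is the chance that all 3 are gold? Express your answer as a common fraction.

1/109

P(all 3 gold) = C(3,3)/C(11,3) = 1/165; P(at least one gold) = 1 − C(8,3)/C(11,3) = 109/165.
Since 'all 3 gold' ⊆ 'at least one gold', P(all 3 | at least one) = 1/165 / 109/165 = 1/109 ≈ 0.0092.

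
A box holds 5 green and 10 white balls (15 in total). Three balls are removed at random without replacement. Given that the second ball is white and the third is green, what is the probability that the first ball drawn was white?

9/13

P(first=white and the second ball is white and the third is green) = (10/15)·(9/14)·(5/13) = 15/91.
P(E) = Σ over first color = 20/273 + 15/91 = 5/21.
By Bayes, P(first=white | E) = 15/91 / 5/21 = 9/13 ≈ 0.6923.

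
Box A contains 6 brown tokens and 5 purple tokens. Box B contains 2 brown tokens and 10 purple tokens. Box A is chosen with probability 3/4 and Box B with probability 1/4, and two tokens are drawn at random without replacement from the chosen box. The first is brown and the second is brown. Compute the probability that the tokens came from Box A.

54/55

P(E | Box A) = 3/11; P(E | Box B) = 1/66.
P(E) = 3/4·3/11 + 1/4·1/66 = 5/24.
By Bayes' rule, P(Box A | E) = 9/44 / 5/24 = 54/55 ≈ 0.9818.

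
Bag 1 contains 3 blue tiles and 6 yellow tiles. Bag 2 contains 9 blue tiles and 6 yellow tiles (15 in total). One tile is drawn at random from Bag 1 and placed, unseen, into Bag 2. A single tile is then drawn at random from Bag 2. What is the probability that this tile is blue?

7/12

Condition on how many of the transferred tiles are blue (from Bag 1: 3 blue of 9; then Bag 2 has 16 total).
  0 blue: C(3,0)C(6,1)/C(9,1) = 2/3; then P = 9/16
  1 blue: C(3,1)C(6,0)/C(9,1) = 1/3; then P = 10/16
P(blue from Bag 2) = 7/12 ≈ 0.5833.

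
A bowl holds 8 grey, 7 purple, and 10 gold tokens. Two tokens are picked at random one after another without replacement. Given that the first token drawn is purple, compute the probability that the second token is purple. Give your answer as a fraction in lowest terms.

After removing 1 purple, the bowl has 6 purple out of 24 remaining.
P(second is purple | given) = 6/24 = 1/4 ≈ 0.2500.

1/4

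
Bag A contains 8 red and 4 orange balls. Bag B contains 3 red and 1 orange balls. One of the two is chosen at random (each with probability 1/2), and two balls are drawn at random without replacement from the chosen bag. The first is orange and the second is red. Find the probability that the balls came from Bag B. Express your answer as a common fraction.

P(E | Bag A) = 8/33; P(E | Bag B) = 1/4.
P(E) = 1/2·8/33 + 1/2·1/4 = 65/264.
By Bayes' rule, P(Bag B | E) = 1/8 / 65/264 = 33/65 ≈ 0.5077.

33/65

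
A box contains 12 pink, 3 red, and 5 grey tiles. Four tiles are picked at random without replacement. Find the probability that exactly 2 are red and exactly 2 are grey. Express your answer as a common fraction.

2/323

Unordered draws without replacement: count favorable combinations over C(20,4).
Favorable = C(12,0) · C(3,2) · C(5,2) = 30; total = C(20,4) = 4845.
P = 30/4845 = 2/323 ≈ 0.0062.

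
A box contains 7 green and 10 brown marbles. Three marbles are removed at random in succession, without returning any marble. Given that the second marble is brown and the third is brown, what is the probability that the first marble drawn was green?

P(first=green and the second marble is brown and the third is brown) = (7/17)·(10/16)·(9/15) = 21/136.
P(E) = Σ over first color = 21/136 + 3/17 = 45/136.
By Bayes, P(first=green | E) = 21/136 / 45/136 = 7/15 ≈ 0.4667.

7/15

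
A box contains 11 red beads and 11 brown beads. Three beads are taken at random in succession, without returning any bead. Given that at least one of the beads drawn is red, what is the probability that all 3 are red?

P(all 3 red) = C(11,3)/C(22,3) = 3/28; P(at least one red) = 1 − C(11,3)/C(22,3) = 25/28.
Since 'all 3 red' ⊆ 'at least one red', P(all 3 | at least one) = 3/28 / 25/28 = 3/25 ≈ 0.1200.

3/25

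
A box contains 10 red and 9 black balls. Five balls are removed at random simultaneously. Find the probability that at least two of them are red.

Sum the hypergeometric tail for j = 2,…,5 red balls.
Favorable = C(10,2)·C(9,3) + C(10,3)·C(9,2) + C(10,4)·C(9,1) + C(10,5)·C(9,0) = 10242; total = C(19,5) = 11628.
P = 10242/11628 = 569/646 ≈ 0.8808.

569/646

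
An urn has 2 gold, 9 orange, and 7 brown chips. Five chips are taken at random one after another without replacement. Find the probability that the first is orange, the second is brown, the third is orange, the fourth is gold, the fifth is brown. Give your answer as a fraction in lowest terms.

Multiply the conditional probability of each draw in order, without replacement, so each draw removes one from its color and from the total.
P = (9/18) · (7/17) · (8/16) · (2/15) · (6/14) = 1/170 ≈ 0.0059.

1/170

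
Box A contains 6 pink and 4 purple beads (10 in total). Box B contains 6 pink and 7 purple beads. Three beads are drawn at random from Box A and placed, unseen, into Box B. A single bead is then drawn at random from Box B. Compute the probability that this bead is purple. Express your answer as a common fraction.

Condition on how many of the transferred beads are purple (from Box A: 4 purple of 10; then Box B has 16 total).
  0 purple: C(4,0)C(6,3)/C(10,3) = 1/6; then P = 7/16
  1 purple: C(4,1)C(6,2)/C(10,3) = 1/2; then P = 8/16
  2 purple: C(4,2)C(6,1)/C(10,3) = 3/10; then P = 9/16
  3 purple: C(4,3)C(6,0)/C(10,3) = 1/30; then P = 10/16
P(purple from Box B) = 41/80 ≈ 0.5125.

41/80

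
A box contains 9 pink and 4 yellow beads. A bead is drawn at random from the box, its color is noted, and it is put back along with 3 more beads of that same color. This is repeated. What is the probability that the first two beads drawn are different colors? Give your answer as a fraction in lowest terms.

Either pink then yellow, or yellow then pink; after the first draw the total is 16.
P = (9/13)·(4/16) + (4/13)·(9/16) = 9/26 ≈ 0.3462.

9/26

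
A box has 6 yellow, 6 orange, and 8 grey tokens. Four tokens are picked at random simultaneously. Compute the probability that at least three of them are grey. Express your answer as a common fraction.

Sum the hypergeometric tail for j = 3,…,4 grey tokens.
Favorable = C(8,3)·C(12,1) + C(8,4)·C(12,0) = 742; total = C(20,4) = 4845.
P = 742/4845 = 742/4845 ≈ 0.1531.

742/4845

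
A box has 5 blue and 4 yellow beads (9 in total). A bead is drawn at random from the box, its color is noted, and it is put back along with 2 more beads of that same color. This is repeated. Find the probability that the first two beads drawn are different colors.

40/99

Either blue then yellow, or yellow then blue; after the first draw the total is 11.
P = (5/9)·(4/11) + (4/9)·(5/11) = 40/99 ≈ 0.4040.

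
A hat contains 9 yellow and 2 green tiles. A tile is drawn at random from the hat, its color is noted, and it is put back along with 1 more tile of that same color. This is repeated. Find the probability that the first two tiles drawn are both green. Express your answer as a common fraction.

After a green draw the hat holds 3 green out of 12.
P = (2/11)·(3/12) = 1/22 ≈ 0.0455.

1/22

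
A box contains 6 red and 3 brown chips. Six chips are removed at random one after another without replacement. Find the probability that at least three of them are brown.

5/21

Sum the hypergeometric tail for j = 3,…,3 brown chips.
Favorable = C(3,3)·C(6,3) = 20; total = C(9,6) = 84.
P = 20/84 = 5/21 ≈ 0.2381.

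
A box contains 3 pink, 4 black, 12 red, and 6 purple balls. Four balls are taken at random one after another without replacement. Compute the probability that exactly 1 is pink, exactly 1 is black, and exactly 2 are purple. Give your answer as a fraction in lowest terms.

18/1265

Unordered draws without replacement: count favorable combinations over C(25,4).
Favorable = C(3,1) · C(4,1) · C(12,0) · C(6,2) = 180; total = C(25,4) = 12650.
P = 180/12650 = 18/1265 ≈ 0.0142.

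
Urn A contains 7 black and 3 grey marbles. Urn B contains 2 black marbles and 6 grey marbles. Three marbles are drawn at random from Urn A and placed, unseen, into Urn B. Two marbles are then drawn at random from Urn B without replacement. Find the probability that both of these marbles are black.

3/25

Condition on how many of the transferred marbles are black (from Urn A: 7 black of 10; then Urn B has 11 total).
  0 black: C(7,0)C(3,3)/C(10,3) = 1/120; then P = C(2,2)/C(11,2) = 1/55
  1 black: C(7,1)C(3,2)/C(10,3) = 7/40; then P = C(3,2)/C(11,2) = 3/55
  2 black: C(7,2)C(3,1)/C(10,3) = 21/40; then P = C(4,2)/C(11,2) = 6/55
  3 black: C(7,3)C(3,0)/C(10,3) = 7/24; then P = C(5,2)/C(11,2) = 2/11
P(both black) = 3/25 ≈ 0.1200.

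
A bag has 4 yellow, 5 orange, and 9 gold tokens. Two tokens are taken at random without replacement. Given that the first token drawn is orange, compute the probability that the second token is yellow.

4/17

After removing 1 orange, the bag has 4 yellow out of 17 remaining.
P(second is yellow | given) = 4/17 ≈ 0.2353.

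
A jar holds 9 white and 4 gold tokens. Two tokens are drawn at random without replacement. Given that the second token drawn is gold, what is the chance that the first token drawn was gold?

P(first=gold and the second token drawn is gold) = (4/13)·(3/12) = 1/13.
P(the second token drawn is gold) = Σ over first color = 3/13 + 1/13 = 4/13.
By Bayes, P(first=gold | the second token drawn is gold) = 1/13 / 4/13 = 1/4 ≈ 0.2500.

1/4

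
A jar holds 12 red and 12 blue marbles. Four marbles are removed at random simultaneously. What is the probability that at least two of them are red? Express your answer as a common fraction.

227/322

Sum the hypergeometric tail for j = 2,…,4 red marbles.
Favorable = C(12,2)·C(12,2) + C(12,3)·C(12,1) + C(12,4)·C(12,0) = 7491; total = C(24,4) = 10626.
P = 7491/10626 = 227/322 ≈ 0.7050.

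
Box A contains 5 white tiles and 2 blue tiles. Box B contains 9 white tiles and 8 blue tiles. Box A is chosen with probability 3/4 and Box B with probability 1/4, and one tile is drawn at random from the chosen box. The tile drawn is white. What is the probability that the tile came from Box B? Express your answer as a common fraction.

P(white | Box A) = 5/7; P(white | Box B) = 9/17.
P(white) = 3/4·5/7 + 1/4·9/17 = 159/238.
By Bayes' rule, P(Box B | white) = 9/68 / 159/238 = 21/106 ≈ 0.1981.

21/106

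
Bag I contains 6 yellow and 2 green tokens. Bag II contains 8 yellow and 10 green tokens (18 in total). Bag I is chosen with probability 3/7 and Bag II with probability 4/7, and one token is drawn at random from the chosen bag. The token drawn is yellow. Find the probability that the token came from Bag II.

64/145

P(yellow | Bag I) = 3/4; P(yellow | Bag II) = 4/9.
P(yellow) = 3/7·3/4 + 4/7·4/9 = 145/252.
By Bayes' rule, P(Bag II | yellow) = 16/63 / 145/252 = 64/145 ≈ 0.4414.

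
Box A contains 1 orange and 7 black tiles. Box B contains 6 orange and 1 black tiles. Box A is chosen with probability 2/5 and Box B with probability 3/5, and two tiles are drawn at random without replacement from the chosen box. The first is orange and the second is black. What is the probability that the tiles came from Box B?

12/19

P(E | Box A) = 1/8; P(E | Box B) = 1/7.
P(E) = 2/5·1/8 + 3/5·1/7 = 19/140.
By Bayes' rule, P(Box B | E) = 3/35 / 19/140 = 12/19 ≈ 0.6316.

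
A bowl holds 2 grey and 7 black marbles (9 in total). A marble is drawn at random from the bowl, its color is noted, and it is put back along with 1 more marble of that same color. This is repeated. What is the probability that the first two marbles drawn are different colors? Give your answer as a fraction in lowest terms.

14/45

Either grey then black, or black then grey; after the first draw the total is 10.
P = (2/9)·(7/10) + (7/9)·(2/10) = 14/45 ≈ 0.3111.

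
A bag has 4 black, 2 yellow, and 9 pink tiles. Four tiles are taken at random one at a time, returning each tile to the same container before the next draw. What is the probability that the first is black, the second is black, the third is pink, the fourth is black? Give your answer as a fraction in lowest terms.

Multiply the conditional probability of each draw in order, with replacement (the composition resets each draw).
P = (4/15) · (4/15) · (9/15) · (4/15) = 64/5625 ≈ 0.0114.

64/5625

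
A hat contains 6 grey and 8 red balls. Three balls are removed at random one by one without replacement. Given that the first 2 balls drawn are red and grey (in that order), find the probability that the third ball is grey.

After removing 1 grey, 1 red, the hat has 5 grey out of 12 remaining.
P(third is grey | given) = 5/12 ≈ 0.4167.

5/12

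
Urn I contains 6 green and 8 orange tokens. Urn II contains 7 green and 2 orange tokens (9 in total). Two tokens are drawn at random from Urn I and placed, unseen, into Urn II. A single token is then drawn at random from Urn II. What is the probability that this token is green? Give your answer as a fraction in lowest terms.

5/7

Condition on how many of the transferred tokens are green (from Urn I: 6 green of 14; then Urn II has 11 total).
  0 green: C(6,0)C(8,2)/C(14,2) = 4/13; then P = 7/11
  1 green: C(6,1)C(8,1)/C(14,2) = 48/91; then P = 8/11
  2 green: C(6,2)C(8,0)/C(14,2) = 15/91; then P = 9/11
P(green from Urn II) = 5/7 ≈ 0.7143.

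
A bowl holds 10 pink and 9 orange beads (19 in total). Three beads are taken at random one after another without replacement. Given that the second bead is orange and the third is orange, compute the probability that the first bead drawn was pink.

10/17

P(first=pink and the second bead is orange and the third is orange) = (10/19)·(9/18)·(8/17) = 40/323.
P(E) = Σ over first color = 40/323 + 28/323 = 4/19.
By Bayes, P(first=pink | E) = 40/323 / 4/19 = 10/17 ≈ 0.5882.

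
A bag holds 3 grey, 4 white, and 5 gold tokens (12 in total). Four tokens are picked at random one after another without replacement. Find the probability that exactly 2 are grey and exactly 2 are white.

2/55

Unordered draws without replacement: count favorable combinations over C(12,4).
Favorable = C(3,2) · C(4,2) · C(5,0) = 18; total = C(12,4) = 495.
P = 18/495 = 2/55 ≈ 0.0364.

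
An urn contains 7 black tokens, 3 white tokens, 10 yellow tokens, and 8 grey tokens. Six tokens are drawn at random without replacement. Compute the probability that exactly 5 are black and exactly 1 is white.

1/5980

Unordered draws without replacement: count favorable combinations over C(28,6).
Favorable = C(7,5) · C(3,1) · C(10,0) · C(8,0) = 63; total = C(28,6) = 376740.
P = 63/376740 = 1/5980 ≈ 0.0002.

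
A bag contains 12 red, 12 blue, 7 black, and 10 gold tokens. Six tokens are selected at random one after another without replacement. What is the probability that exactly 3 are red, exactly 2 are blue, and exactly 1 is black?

8470/374699

Unordered draws without replacement: count favorable combinations over C(41,6).
Favorable = C(12,3) · C(12,2) · C(7,1) · C(10,0) = 101640; total = C(41,6) = 4496388.
P = 101640/4496388 = 8470/374699 ≈ 0.0226.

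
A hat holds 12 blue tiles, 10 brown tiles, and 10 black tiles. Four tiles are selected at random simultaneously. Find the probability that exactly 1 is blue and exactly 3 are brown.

Unordered draws without replacement: count favorable combinations over C(32,4).
Favorable = C(12,1) · C(10,3) · C(10,0) = 1440; total = C(32,4) = 35960.
P = 1440/35960 = 36/899 ≈ 0.0400.

36/899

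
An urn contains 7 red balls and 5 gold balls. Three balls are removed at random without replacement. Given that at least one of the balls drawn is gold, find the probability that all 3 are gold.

2/37

P(all 3 gold) = C(5,3)/C(12,3) = 1/22; P(at least one gold) = 1 − C(7,3)/C(12,3) = 37/44.
Since 'all 3 gold' ⊆ 'at least one gold', P(all 3 | at least one) = 1/22 / 37/44 = 2/37 ≈ 0.0541.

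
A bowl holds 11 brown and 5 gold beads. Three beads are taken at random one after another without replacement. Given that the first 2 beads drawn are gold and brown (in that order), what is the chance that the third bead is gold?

After removing 1 brown, 1 gold, the bowl has 4 gold out of 14 remaining.
P(third is gold | given) = 4/14 = 2/7 ≈ 0.2857.

2/7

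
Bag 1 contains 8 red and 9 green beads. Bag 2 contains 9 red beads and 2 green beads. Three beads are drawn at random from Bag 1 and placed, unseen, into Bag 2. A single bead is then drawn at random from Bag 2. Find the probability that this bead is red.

177/238

Condition on how many of the transferred beads are red (from Bag 1: 8 red of 17; then Bag 2 has 14 total).
  0 red: C(8,0)C(9,3)/C(17,3) = 21/170; then P = 9/14
  1 red: C(8,1)C(9,2)/C(17,3) = 36/85; then P = 10/14
  2 red: C(8,2)C(9,1)/C(17,3) = 63/170; then P = 11/14
  3 red: C(8,3)C(9,0)/C(17,3) = 7/85; then P = 12/14
P(red from Bag 2) = 177/238 ≈ 0.7437.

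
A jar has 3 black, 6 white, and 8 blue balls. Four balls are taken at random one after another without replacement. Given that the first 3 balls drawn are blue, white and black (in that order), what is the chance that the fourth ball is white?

5/14

After removing 1 black, 1 white, 1 blue, the jar has 5 white out of 14 remaining.
P(fourth is white | given) = 5/14 ≈ 0.3571.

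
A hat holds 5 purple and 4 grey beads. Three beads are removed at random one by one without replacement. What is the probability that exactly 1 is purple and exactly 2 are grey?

Unordered draws without replacement: count favorable combinations over C(9,3).
Favorable = C(5,1) · C(4,2) = 30; total = C(9,3) = 84.
P = 30/84 = 5/14 ≈ 0.3571.

5/14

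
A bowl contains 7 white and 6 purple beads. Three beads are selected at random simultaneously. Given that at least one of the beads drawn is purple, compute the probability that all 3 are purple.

20/251

P(all 3 purple) = C(6,3)/C(13,3) = 10/143; P(at least one purple) = 1 − C(7,3)/C(13,3) = 251/286.
Since 'all 3 purple' ⊆ 'at least one purple', P(all 3 | at least one) = 10/143 / 251/286 = 20/251 ≈ 0.0797.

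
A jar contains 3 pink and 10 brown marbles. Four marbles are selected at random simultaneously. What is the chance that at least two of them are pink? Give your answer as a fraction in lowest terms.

Sum the hypergeometric tail for j = 2,…,3 pink marbles.
Favorable = C(3,2)·C(10,2) + C(3,3)·C(10,1) = 145; total = C(13,4) = 715.
P = 145/715 = 29/143 ≈ 0.2028.

29/143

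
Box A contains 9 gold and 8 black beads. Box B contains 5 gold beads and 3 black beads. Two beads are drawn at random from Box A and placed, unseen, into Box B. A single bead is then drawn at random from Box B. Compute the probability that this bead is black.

67/170

Condition on how many of the transferred beads are black (from Box A: 8 black of 17; then Box B has 10 total).
  0 black: C(8,0)C(9,2)/C(17,2) = 9/34; then P = 3/10
  1 black: C(8,1)C(9,1)/C(17,2) = 9/17; then P = 4/10
  2 black: C(8,2)C(9,0)/C(17,2) = 7/34; then P = 5/10
P(black from Box B) = 67/170 ≈ 0.3941.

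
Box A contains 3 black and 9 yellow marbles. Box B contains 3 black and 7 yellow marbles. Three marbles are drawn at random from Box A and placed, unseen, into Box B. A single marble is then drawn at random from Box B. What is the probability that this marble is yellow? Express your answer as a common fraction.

37/52

Condition on how many of the transferred marbles are yellow (from Box A: 9 yellow of 12; then Box B has 13 total).
  0 yellow: C(9,0)C(3,3)/C(12,3) = 1/220; then P = 7/13
  1 yellow: C(9,1)C(3,2)/C(12,3) = 27/220; then P = 8/13
  2 yellow: C(9,2)C(3,1)/C(12,3) = 27/55; then P = 9/13
  3 yellow: C(9,3)C(3,0)/C(12,3) = 21/55; then P = 10/13
P(yellow from Box B) = 37/52 ≈ 0.7115.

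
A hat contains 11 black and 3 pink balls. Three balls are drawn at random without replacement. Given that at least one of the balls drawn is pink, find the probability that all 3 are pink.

P(all 3 pink) = C(3,3)/C(14,3) = 1/364; P(at least one pink) = 1 − C(11,3)/C(14,3) = 199/364.
Since 'all 3 pink' ⊆ 'at least one pink', P(all 3 | at least one) = 1/364 / 199/364 = 1/199 ≈ 0.0050.

1/199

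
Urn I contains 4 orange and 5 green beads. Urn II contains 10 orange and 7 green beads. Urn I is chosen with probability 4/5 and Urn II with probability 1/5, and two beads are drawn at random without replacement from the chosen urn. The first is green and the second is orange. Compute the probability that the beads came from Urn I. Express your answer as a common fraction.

P(E | Urn I) = 5/18; P(E | Urn II) = 35/136.
P(E) = 4/5·5/18 + 1/5·35/136 = 335/1224.
By Bayes' rule, P(Urn I | E) = 2/9 / 335/1224 = 272/335 ≈ 0.8119.

272/335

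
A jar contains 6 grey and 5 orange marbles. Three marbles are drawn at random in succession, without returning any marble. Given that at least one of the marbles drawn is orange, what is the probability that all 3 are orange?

2/29

P(all 3 orange) = C(5,3)/C(11,3) = 2/33; P(at least one orange) = 1 − C(6,3)/C(11,3) = 29/33.
Since 'all 3 orange' ⊆ 'at least one orange', P(all 3 | at least one) = 2/33 / 29/33 = 2/29 ≈ 0.0690.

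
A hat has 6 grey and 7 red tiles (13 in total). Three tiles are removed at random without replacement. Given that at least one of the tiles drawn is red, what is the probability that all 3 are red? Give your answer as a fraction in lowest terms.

5/38

P(all 3 red) = C(7,3)/C(13,3) = 35/286; P(at least one red) = 1 − C(6,3)/C(13,3) = 133/143.
Since 'all 3 red' ⊆ 'at least one red', P(all 3 | at least one) = 35/286 / 133/143 = 5/38 ≈ 0.1316.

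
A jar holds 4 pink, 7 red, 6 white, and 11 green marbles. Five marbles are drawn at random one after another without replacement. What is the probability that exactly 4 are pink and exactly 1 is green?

Unordered draws without replacement: count favorable combinations over C(28,5).
Favorable = C(4,4) · C(7,0) · C(6,0) · C(11,1) = 11; total = C(28,5) = 98280.
P = 11/98280 = 11/98280 ≈ 0.0001.

11/98280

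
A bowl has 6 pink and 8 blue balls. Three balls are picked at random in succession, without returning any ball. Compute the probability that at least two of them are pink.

Sum the hypergeometric tail for j = 2,…,3 pink balls.
Favorable = C(6,2)·C(8,1) + C(6,3)·C(8,0) = 140; total = C(14,3) = 364.
P = 140/364 = 5/13 ≈ 0.3846.

5/13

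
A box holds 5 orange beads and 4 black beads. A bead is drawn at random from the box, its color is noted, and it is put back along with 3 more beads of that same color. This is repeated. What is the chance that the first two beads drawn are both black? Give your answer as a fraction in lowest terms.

7/27

After a black draw the box holds 7 black out of 12.
P = (4/9)·(7/12) = 7/27 ≈ 0.2593.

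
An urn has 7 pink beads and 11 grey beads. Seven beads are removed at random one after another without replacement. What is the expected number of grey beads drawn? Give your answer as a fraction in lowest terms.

By linearity of expectation, E[X] = Σ P(draw i is grey); by symmetry each draw (even without replacement) has P(grey) = 11/18.
E[X] = 7 · 11/18 = 77/18 ≈ 4.2778.

77/18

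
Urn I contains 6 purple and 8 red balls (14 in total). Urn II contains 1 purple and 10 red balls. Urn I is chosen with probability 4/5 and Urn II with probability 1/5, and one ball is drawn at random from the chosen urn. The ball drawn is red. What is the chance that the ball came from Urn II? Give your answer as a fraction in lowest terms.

35/123

P(red | Urn I) = 4/7; P(red | Urn II) = 10/11.
P(red) = 4/5·4/7 + 1/5·10/11 = 246/385.
By Bayes' rule, P(Urn II | red) = 2/11 / 246/385 = 35/123 ≈ 0.2846.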